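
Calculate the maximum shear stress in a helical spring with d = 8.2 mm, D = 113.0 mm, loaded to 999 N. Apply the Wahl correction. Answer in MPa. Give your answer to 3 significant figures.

Spring index C = D/d = 113.0/8.2 = 13.7805
K_W = (4C−1)/(4C−4) + 0.615/C = 54.122/51.122 + 0.0446 = 1.1033
τ₀ = 8FD/(πd³) = 8·999·113.0/(π·8.2³) = 903096/1732.2 = 521.37 MPa
τ_max = K·τ₀ = 1.1033 × 521.37 = 575.23 MPa

575 MPa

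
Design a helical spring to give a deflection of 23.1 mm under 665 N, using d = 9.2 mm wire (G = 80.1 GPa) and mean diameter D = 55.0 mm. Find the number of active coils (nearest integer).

15

Required rate k = F/δ = 665/23.1 = 28.788 N/mm
N_a = Gd⁴/(8D³k) = (80.1×10³ × 9.2⁴)/(8 × 55.0³ × 28.788)
    = 5.73831e+08 / 3.83167e+07 = 14.98 → 15 coils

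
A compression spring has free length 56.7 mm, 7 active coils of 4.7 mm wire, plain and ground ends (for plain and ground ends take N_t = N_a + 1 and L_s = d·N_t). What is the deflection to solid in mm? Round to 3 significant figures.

N_t = 8; L_s = 4.7·8 = 37.6 mm
δ_solid = L₀ − L_s = 56.7 − 37.6 = 19.1 mm

19.1 mm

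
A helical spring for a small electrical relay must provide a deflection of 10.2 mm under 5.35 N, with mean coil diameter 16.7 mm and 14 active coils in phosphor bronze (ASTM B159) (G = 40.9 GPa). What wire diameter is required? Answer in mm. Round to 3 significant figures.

1.61 mm

Required rate k = F/δ = 5.35/10.2 = 0.52451 N/mm
d = (8D³N_a·k / G)^(1/4) = (8·16.7³·14·0.52451 / (40.9×10³))^0.25
  = (6.6896)^0.25 = 1.6082 mm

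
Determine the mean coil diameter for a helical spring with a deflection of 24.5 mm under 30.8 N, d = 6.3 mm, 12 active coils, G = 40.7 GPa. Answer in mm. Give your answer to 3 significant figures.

81.0 mm

Required rate k = F/δ = 30.8/24.5 = 1.2571 N/mm
D = (Gd⁴/(8N_a·k))^(1/3) = (40.7×10³·6.3⁴/(8·12·1.2571))^(1/3)
  = (531252)^(1/3) = 80.9904 mm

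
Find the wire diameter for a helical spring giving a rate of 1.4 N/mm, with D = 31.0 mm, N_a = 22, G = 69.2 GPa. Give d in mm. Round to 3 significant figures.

d = (8D³N_a·k / G)^(1/4) = (8·31.0³·22·1.4 / (69.2×10³))^0.25
  = (106.08)^0.25 = 3.2093 mm

3.21 mm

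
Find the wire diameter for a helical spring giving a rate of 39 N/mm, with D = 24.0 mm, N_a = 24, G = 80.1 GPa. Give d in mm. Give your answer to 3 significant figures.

d = (8D³N_a·k / G)^(1/4) = (8·24.0³·24·39 / (80.1×10³))^0.25
  = (1292.3)^0.25 = 5.9957 mm

6.00 mm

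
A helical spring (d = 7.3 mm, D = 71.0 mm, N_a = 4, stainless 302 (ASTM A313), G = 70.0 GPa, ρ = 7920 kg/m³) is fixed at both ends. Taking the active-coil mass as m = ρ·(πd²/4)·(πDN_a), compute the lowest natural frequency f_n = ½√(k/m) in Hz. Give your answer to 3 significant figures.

k = Gd⁴/(8D³N_a) = (70.0×10³)(7.3⁴)/(8·71.0³·4) = 17.357 N/mm = 17357 N/m
Wire length L = πDN_a = π·71.0·4 = 892.21 mm
m = ρ·(πd²/4)·L = 7920 × 41.854×10⁻⁶ m² × 0.89221 m = 0.29575 kg
f_n = ½√(k/m) = 0.5·√(17357/0.29575) = 0.5·√(58686) = 121.13 Hz

121 Hz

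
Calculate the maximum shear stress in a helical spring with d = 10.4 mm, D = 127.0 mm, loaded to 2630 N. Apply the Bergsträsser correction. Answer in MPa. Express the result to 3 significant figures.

839 MPa

Spring index C = D/d = 127.0/10.4 = 12.2115
K_B = (4C+2)/(4C−3) = 50.846/45.846 = 1.1091
τ₀ = 8FD/(πd³) = 8·2630·127.0/(π·10.4³) = 2.67208e+06/3533.9 = 756.14 MPa
τ_max = K·τ₀ = 1.1091 × 756.14 = 838.6 MPa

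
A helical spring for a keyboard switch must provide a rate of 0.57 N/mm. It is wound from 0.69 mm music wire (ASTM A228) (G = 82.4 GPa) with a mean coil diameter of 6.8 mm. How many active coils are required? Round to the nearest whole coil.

13

N_a = Gd⁴/(8D³k) = (82.4×10³ × 0.69⁴)/(8 × 6.8³ × 0.57)
    = 18677.7 / 1433.81 = 13.03 → 13 coils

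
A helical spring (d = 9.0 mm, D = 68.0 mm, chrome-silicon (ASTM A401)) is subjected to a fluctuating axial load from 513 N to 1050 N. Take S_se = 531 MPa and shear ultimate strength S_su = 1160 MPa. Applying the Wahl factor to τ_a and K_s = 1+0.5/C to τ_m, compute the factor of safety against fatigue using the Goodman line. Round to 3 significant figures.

C = D/d = 68.0/9.0 = 7.5556; K_W = (4C−1)/(4C−4)+0.615/C = 1.1958; K_s = 1+0.5/C = 1.0662
F_a = (F_max−F_min)/2 = 268.5 N; F_m = (F_max+F_min)/2 = 781.5 N
τ_a = K_W·8F_aD/(πd³) = 1.1958 × 63.777 = 76.265 MPa
τ_m = K_s·8F_mD/(πd³) = 1.0662 × 185.63 = 197.92 MPa
Goodman: 1/n_f = τ_a/S_se + τ_m/S_su = 76.265/531 + 197.92/1160 = 0.14363 + 0.17062 = 0.31424
n_f = 1/0.31424 = 3.182

3.18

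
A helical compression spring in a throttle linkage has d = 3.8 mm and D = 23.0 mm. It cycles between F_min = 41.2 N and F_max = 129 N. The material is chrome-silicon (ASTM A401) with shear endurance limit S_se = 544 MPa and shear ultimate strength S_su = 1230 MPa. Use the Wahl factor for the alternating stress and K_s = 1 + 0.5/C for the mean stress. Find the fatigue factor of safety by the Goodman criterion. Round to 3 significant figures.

C = D/d = 23.0/3.8 = 6.0526; K_W = (4C−1)/(4C−4)+0.615/C = 1.2500; K_s = 1+0.5/C = 1.0826
F_a = (F_max−F_min)/2 = 43.9 N; F_m = (F_max+F_min)/2 = 85.1 N
τ_a = K_W·8F_aD/(πd³) = 1.2500 × 46.858 = 58.574 MPa
τ_m = K_s·8F_mD/(πd³) = 1.0826 × 90.834 = 98.337 MPa
Goodman: 1/n_f = τ_a/S_se + τ_m/S_su = 58.574/544 + 98.337/1230 = 0.10767 + 0.07995 = 0.18762
n_f = 1/0.18762 = 5.33

5.33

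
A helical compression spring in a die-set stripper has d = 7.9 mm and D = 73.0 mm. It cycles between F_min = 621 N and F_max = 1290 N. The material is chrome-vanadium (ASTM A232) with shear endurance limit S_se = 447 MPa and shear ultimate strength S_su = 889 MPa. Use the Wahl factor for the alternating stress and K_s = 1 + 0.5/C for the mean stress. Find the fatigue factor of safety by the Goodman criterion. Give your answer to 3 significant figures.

1.33

C = D/d = 73.0/7.9 = 9.2405; K_W = (4C−1)/(4C−4)+0.615/C = 1.1576; K_s = 1+0.5/C = 1.0541
F_a = (F_max−F_min)/2 = 334.5 N; F_m = (F_max+F_min)/2 = 955.5 N
τ_a = K_W·8F_aD/(πd³) = 1.1576 × 126.12 = 145.99 MPa
τ_m = K_s·8F_mD/(πd³) = 1.0541 × 360.26 = 379.75 MPa
Goodman: 1/n_f = τ_a/S_se + τ_m/S_su = 145.99/447 + 379.75/889 = 0.32660 + 0.42717 = 0.75377
n_f = 1/0.75377 = 1.327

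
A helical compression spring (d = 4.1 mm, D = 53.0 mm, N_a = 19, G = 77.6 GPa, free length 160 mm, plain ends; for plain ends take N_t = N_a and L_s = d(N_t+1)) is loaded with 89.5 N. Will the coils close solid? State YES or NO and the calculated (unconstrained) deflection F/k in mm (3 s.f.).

YES, δ = 92.4 mm

k = Gd⁴/(8D³N_a) = (77.6×10³)(4.1⁴)/(8·53.0³·19) = 0.969 N/mm
N_t = 19; L_s = 4.1·20 = 82 mm; δ_solid = L₀ − L_s = 160 − 82 = 78 mm
δ = F/k = 89.5/0.969 = 92.363 mm
δ ≥ δ_solid → spring goes solid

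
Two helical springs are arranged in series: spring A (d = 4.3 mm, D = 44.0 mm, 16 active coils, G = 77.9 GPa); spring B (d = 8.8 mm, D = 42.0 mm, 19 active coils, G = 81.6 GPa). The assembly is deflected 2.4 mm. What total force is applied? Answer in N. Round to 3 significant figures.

k_A = Gd⁴/(8D³N_a) = (77.9×10³)(4.3⁴)/(8·44.0³·16) = 2.4425 N/mm
k_B = Gd⁴/(8D³N_a) = (81.6×10³)(8.8⁴)/(8·42.0³·19) = 43.454 N/mm
Series: 1/k_eq = 1/2.4425 + 1/43.454 = 0.43242; k_eq = 2.3126 N/mm
F = k_eq·δ = 2.3126·2.4 = 5.5501 N

5.55 N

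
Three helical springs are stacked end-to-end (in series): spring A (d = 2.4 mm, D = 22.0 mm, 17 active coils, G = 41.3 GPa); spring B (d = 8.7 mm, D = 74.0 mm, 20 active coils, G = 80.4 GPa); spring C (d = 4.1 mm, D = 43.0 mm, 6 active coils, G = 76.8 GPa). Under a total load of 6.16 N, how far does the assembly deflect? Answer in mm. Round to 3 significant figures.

8.46 mm

k_A = Gd⁴/(8D³N_a) = (41.3×10³)(2.4⁴)/(8·22.0³·17) = 0.94621 N/mm
k_B = Gd⁴/(8D³N_a) = (80.4×10³)(8.7⁴)/(8·74.0³·20) = 7.1042 N/mm
k_C = Gd⁴/(8D³N_a) = (76.8×10³)(4.1⁴)/(8·43.0³·6) = 5.6866 N/mm
Series: 1/k_eq = 1/0.94621 + 1/7.1042 + 1/5.6866 = 1.3735; k_eq = 0.72809 N/mm
δ = F/k_eq = 6.16/0.72809 = 8.4605 mm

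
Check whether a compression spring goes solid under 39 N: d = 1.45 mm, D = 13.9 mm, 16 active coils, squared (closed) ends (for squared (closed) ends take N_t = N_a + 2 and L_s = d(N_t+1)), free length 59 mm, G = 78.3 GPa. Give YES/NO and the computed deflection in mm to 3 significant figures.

YES, δ = 38.7 mm

k = Gd⁴/(8D³N_a) = (78.3×10³)(1.45⁴)/(8·13.9³·16) = 1.0069 N/mm
N_t = 18; L_s = 1.45·19 = 27.55 mm; δ_solid = L₀ − L_s = 59 − 27.55 = 31.45 mm
δ = F/k = 39/1.0069 = 38.733 mm
δ ≥ δ_solid → spring goes solid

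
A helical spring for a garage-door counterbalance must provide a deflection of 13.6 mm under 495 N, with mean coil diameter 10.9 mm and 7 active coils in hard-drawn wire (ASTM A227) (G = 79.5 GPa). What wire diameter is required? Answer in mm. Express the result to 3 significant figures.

2.40 mm

Required rate k = F/δ = 495/13.6 = 36.397 N/mm
d = (8D³N_a·k / G)^(1/4) = (8·10.9³·7·36.397 / (79.5×10³))^0.25
  = (33.202)^0.25 = 2.4004 mm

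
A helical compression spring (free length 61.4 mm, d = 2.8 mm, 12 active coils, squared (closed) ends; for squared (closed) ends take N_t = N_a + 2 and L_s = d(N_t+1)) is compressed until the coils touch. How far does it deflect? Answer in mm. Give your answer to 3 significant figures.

N_t = 14; L_s = 2.8·15 = 42 mm
δ_solid = L₀ − L_s = 61.4 − 42 = 19.4 mm

19.4 mm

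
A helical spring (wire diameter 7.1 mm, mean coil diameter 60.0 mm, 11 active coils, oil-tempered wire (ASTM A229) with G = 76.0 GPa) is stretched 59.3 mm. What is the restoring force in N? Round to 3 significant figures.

603 N

k = Gd⁴/(8D³N_a) = (76.0×10³)(7.1⁴)/(8·60.0³·11) = 10.16 N/mm
F = k·δ = 10.16 × 59.3 = 602.51 N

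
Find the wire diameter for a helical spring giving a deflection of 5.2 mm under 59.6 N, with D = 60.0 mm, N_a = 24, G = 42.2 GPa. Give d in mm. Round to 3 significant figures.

10.3 mm

Required rate k = F/δ = 59.6/5.2 = 11.462 N/mm
d = (8D³N_a·k / G)^(1/4) = (8·60.0³·24·11.462 / (42.2×10³))^0.25
  = (11264)^0.25 = 10.3020 mm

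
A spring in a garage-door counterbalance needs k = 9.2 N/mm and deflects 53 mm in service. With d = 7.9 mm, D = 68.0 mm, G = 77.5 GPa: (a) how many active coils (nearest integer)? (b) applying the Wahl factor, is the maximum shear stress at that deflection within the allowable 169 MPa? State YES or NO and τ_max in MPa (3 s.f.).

(a) 13 coils; (b) NO, τ_max = 201 MPa

N_a = Gd⁴/(8D³k) = (77.5×10³)(7.9⁴)/(8·68.0³·9.2) = 13.04 → N_a = 13
Actual rate k = Gd⁴/(8D³·13) = 9.231 N/mm
Working load F = kδ = 9.231·53 = 489.24 N
C = 68.0/7.9 = 8.6076; K_W = (4C−1)/(4C−4)+0.615/C = 1.1700
τ_max = K_W·8FD/(πd³) = 1.1700·171.83 = 201.04 MPa
τ_max > 169 MPa → exceeds allowable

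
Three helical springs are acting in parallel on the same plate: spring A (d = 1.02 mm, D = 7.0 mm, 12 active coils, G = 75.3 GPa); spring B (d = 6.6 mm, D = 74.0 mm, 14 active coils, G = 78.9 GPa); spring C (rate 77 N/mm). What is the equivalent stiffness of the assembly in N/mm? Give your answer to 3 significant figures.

k_A = Gd⁴/(8D³N_a) = (75.3×10³)(1.02⁴)/(8·7.0³·12) = 2.4753 N/mm
k_B = Gd⁴/(8D³N_a) = (78.9×10³)(6.6⁴)/(8·74.0³·14) = 3.2987 N/mm
Parallel: k_eq = 2.4753 + 3.2987 + 77 = 82.774 N/mm

82.8 N/mm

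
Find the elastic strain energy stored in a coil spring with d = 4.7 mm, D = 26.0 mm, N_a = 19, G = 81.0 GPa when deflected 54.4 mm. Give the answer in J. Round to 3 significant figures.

21.9 J

k = Gd⁴/(8D³N_a) = (81.0×10³)(4.7⁴)/(8·26.0³·19) = 14.795 N/mm
U = ½kδ² = 0.5 × 14.795 × 54.4² = 21892 N·mm = 21.892 J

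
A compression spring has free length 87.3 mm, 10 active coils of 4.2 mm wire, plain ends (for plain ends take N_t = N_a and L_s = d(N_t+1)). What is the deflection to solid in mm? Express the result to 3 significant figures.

N_t = 10; L_s = 4.2·11 = 46.2 mm
δ_solid = L₀ − L_s = 87.3 − 46.2 = 41.1 mm

41.1 mm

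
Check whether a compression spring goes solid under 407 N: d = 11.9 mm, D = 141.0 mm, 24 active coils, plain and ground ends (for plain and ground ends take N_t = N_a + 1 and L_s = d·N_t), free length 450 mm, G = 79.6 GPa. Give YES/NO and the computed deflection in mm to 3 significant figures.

NO, δ = 137 mm

k = Gd⁴/(8D³N_a) = (79.6×10³)(11.9⁴)/(8·141.0³·24) = 2.9658 N/mm
N_t = 25; L_s = 11.9·25 = 297.5 mm; δ_solid = L₀ − L_s = 450 − 297.5 = 152.5 mm
δ = F/k = 407/2.9658 = 137.23 mm
δ < δ_solid → spring does not go solid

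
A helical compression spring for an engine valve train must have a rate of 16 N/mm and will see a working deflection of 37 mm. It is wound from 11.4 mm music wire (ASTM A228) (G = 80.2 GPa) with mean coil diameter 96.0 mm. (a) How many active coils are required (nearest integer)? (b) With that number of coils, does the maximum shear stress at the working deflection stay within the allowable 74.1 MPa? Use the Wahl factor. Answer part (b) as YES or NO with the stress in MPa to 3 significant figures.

(a) 12 coils; (b) NO, τ_max = 114 MPa

N_a = Gd⁴/(8D³k) = (80.2×10³)(11.4⁴)/(8·96.0³·16) = 11.96 → N_a = 12
Actual rate k = Gd⁴/(8D³·12) = 15.948 N/mm
Working load F = kδ = 15.948·37 = 590.08 N
C = 96.0/11.4 = 8.4211; K_W = (4C−1)/(4C−4)+0.615/C = 1.1741
τ_max = K_W·8FD/(πd³) = 1.1741·97.366 = 114.32 MPa
τ_max > 74.1 MPa → exceeds allowable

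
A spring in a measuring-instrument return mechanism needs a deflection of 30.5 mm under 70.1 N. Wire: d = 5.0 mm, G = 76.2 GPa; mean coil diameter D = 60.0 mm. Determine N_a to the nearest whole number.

Required rate k = F/δ = 70.1/30.5 = 2.2984 N/mm
N_a = Gd⁴/(8D³k) = (76.2×10³ × 5.0⁴)/(8 × 60.0³ × 2.2984)
    = 4.7625e+07 / 3.97157e+06 = 11.99 → 12 coils

12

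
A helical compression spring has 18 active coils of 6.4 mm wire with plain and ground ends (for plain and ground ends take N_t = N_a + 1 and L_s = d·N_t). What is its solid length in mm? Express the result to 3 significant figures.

plain and ground ends: N_t = N_a + 1 = 18 + 1 = 19
L_s = d·N_t = 6.4 × 19 = 121.6 mm

122 mm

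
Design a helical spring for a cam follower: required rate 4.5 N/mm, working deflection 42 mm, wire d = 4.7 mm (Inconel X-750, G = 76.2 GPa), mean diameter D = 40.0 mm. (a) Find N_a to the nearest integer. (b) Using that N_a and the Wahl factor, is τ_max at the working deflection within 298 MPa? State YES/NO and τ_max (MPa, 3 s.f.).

N_a = Gd⁴/(8D³k) = (76.2×10³)(4.7⁴)/(8·40.0³·4.5) = 16.14 → N_a = 16
Actual rate k = Gd⁴/(8D³·16) = 4.539 N/mm
Working load F = kδ = 4.539·42 = 190.64 N
C = 40.0/4.7 = 8.5106; K_W = (4C−1)/(4C−4)+0.615/C = 1.1721
τ_max = K_W·8FD/(πd³) = 1.1721·187.03 = 219.22 MPa
τ_max ≤ 298 MPa → acceptable

(a) 16 coils; (b) YES, τ_max = 219 MPa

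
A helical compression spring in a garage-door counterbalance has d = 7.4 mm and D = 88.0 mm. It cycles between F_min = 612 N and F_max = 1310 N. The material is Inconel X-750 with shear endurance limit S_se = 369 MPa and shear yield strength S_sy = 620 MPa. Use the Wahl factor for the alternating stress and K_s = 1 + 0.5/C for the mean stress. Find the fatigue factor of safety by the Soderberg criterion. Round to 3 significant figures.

0.676

C = D/d = 88.0/7.4 = 11.8919; K_W = (4C−1)/(4C−4)+0.615/C = 1.1206; K_s = 1+0.5/C = 1.0420
F_a = (F_max−F_min)/2 = 349 N; F_m = (F_max+F_min)/2 = 961 N
τ_a = K_W·8F_aD/(πd³) = 1.1206 × 193 = 216.27 MPa
τ_m = K_s·8F_mD/(πd³) = 1.0420 × 531.44 = 553.78 MPa
Soderberg: 1/n_f = τ_a/S_se + τ_m/S_sy = 216.27/369 + 553.78/620 = 0.58609 + 0.89319 = 1.4793
n_f = 1/1.4793 = 0.676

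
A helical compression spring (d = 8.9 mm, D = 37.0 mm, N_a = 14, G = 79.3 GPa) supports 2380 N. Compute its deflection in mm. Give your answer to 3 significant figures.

k = Gd⁴/(8D³N_a) = (79.3×10³)(8.9⁴)/(8·37.0³·14) = 87.702 N/mm
δ = F/k = 2380 / 87.702 = 27.137 mm

27.1 mm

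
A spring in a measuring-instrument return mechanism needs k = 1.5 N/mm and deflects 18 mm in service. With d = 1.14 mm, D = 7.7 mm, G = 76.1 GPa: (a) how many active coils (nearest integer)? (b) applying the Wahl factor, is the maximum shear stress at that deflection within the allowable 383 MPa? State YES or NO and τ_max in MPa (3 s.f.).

(a) 23 coils; (b) NO, τ_max = 445 MPa

N_a = Gd⁴/(8D³k) = (76.1×10³)(1.14⁴)/(8·7.7³·1.5) = 23.46 → N_a = 23
Actual rate k = Gd⁴/(8D³·23) = 1.5301 N/mm
Working load F = kδ = 1.5301·18 = 27.541 N
C = 7.7/1.14 = 6.7544; K_W = (4C−1)/(4C−4)+0.615/C = 1.2214
τ_max = K_W·8FD/(πd³) = 1.2214·364.5 = 445.2 MPa
τ_max > 383 MPa → exceeds allowable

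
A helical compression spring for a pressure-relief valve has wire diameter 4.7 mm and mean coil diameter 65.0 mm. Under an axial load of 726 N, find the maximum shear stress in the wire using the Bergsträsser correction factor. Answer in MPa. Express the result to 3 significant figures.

Spring index C = D/d = 65.0/4.7 = 13.8298
K_B = (4C+2)/(4C−3) = 57.319/52.319 = 1.0956
τ₀ = 8FD/(πd³) = 8·726·65.0/(π·4.7³) = 377520/326.17 = 1157.4 MPa
τ_max = K·τ₀ = 1.0956 × 1157.4 = 1268 MPa

1270 MPa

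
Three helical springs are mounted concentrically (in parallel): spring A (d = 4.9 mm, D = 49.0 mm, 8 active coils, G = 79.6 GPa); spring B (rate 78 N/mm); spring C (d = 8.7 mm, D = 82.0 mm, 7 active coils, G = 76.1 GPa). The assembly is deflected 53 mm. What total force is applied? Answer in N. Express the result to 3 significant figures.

5210 N

k_A = Gd⁴/(8D³N_a) = (79.6×10³)(4.9⁴)/(8·49.0³·8) = 6.0944 N/mm
k_C = Gd⁴/(8D³N_a) = (76.1×10³)(8.7⁴)/(8·82.0³·7) = 14.12 N/mm
Parallel: k_eq = 6.0944 + 78 + 14.12 = 98.214 N/mm
F = k_eq·δ = 98.214·53 = 5205.4 N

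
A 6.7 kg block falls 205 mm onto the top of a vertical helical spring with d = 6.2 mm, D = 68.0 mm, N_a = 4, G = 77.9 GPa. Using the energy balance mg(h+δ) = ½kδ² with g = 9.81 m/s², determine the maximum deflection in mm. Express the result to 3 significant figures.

k = Gd⁴/(8D³N_a) = (77.9×10³)(6.2⁴)/(8·68.0³·4) = 11.44 N/mm
W = mg = 6.7 × 9.81 = 65.727 N
½kδ² − Wδ − Wh = 0 → δ = (W + √(W² + 2kWh))/k
δ = (65.727 + √(4320 + 308287))/11.44 = (65.727 + 559.11)/11.44 = 54.619 mm

54.6 mm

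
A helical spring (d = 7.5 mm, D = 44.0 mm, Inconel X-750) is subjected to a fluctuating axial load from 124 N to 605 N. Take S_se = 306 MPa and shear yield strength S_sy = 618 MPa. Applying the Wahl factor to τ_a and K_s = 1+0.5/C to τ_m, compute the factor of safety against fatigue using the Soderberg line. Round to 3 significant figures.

2.31

C = D/d = 44.0/7.5 = 5.8667; K_W = (4C−1)/(4C−4)+0.615/C = 1.2589; K_s = 1+0.5/C = 1.0852
F_a = (F_max−F_min)/2 = 240.5 N; F_m = (F_max+F_min)/2 = 364.5 N
τ_a = K_W·8F_aD/(πd³) = 1.2589 × 63.874 = 80.413 MPa
τ_m = K_s·8F_mD/(πd³) = 1.0852 × 96.807 = 105.06 MPa
Soderberg: 1/n_f = τ_a/S_se + τ_m/S_sy = 80.413/306 + 105.06/618 = 0.26279 + 0.17000 = 0.43279
n_f = 1/0.43279 = 2.311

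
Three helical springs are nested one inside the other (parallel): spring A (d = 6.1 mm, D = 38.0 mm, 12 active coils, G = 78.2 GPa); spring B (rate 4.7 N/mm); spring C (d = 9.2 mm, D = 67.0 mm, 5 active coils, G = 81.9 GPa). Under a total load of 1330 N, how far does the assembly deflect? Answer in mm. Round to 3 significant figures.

18.0 mm

k_A = Gd⁴/(8D³N_a) = (78.2×10³)(6.1⁴)/(8·38.0³·12) = 20.554 N/mm
k_C = Gd⁴/(8D³N_a) = (81.9×10³)(9.2⁴)/(8·67.0³·5) = 48.77 N/mm
Parallel: k_eq = 20.554 + 4.7 + 48.77 = 74.024 N/mm
δ = F/k_eq = 1330/74.024 = 17.967 mm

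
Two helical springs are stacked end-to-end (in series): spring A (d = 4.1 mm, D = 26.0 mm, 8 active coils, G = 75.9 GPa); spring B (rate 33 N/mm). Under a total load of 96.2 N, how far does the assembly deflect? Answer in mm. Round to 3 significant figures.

7.96 mm

k_A = Gd⁴/(8D³N_a) = (75.9×10³)(4.1⁴)/(8·26.0³·8) = 19.067 N/mm
Series: 1/k_eq = 1/19.067 + 1/33 = 0.08275; k_eq = 12.085 N/mm
δ = F/k_eq = 96.2/12.085 = 7.9606 mm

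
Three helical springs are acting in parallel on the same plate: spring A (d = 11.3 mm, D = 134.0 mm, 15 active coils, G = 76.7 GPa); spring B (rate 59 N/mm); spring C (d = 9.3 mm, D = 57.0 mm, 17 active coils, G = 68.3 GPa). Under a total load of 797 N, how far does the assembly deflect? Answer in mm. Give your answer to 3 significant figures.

k_A = Gd⁴/(8D³N_a) = (76.7×10³)(11.3⁴)/(8·134.0³·15) = 4.3313 N/mm
k_C = Gd⁴/(8D³N_a) = (68.3×10³)(9.3⁴)/(8·57.0³·17) = 20.286 N/mm
Parallel: k_eq = 4.3313 + 59 + 20.286 = 83.617 N/mm
δ = F/k_eq = 797/83.617 = 9.5316 mm

9.53 mm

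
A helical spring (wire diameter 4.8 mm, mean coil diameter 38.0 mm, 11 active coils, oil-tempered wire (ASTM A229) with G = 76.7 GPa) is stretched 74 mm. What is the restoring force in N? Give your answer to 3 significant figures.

k = Gd⁴/(8D³N_a) = (76.7×10³)(4.8⁴)/(8·38.0³·11) = 8.4319 N/mm
F = k·δ = 8.4319 × 74 = 623.96 N

624 N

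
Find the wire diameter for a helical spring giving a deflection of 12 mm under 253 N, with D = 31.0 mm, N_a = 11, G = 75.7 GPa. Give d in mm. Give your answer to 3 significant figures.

Required rate k = F/δ = 253/12 = 21.083 N/mm
d = (8D³N_a·k / G)^(1/4) = (8·31.0³·11·21.083 / (75.7×10³))^0.25
  = (730.15)^0.25 = 5.1982 mm

5.20 mm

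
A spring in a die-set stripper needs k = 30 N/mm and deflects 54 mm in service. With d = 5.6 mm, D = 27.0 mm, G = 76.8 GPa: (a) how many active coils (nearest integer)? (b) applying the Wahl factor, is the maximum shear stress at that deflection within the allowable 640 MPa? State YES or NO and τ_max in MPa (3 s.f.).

N_a = Gd⁴/(8D³k) = (76.8×10³)(5.6⁴)/(8·27.0³·30) = 15.99 → N_a = 16
Actual rate k = Gd⁴/(8D³·16) = 29.979 N/mm
Working load F = kδ = 29.979·54 = 1618.8 N
C = 27.0/5.6 = 4.8214; K_W = (4C−1)/(4C−4)+0.615/C = 1.3238
τ_max = K_W·8FD/(πd³) = 1.3238·633.79 = 839.02 MPa
τ_max > 640 MPa → exceeds allowable

(a) 16 coils; (b) NO, τ_max = 839 MPa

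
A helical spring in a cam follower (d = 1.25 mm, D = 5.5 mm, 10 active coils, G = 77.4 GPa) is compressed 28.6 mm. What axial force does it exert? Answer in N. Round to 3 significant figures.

k = Gd⁴/(8D³N_a) = (77.4×10³)(1.25⁴)/(8·5.5³·10) = 14.197 N/mm
F = k·δ = 14.197 × 28.6 = 406.04 N

406 N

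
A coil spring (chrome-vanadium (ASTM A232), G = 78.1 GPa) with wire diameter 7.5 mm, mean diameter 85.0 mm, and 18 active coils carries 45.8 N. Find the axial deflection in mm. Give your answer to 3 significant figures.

16.4 mm

k = Gd⁴/(8D³N_a) = (78.1×10³)(7.5⁴)/(8·85.0³·18) = 2.7943 N/mm
δ = F/k = 45.8 / 2.7943 = 16.39 mm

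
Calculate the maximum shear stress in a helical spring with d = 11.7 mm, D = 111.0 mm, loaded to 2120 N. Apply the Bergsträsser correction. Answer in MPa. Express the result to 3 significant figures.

428 MPa

Spring index C = D/d = 111.0/11.7 = 9.4872
K_B = (4C+2)/(4C−3) = 39.949/34.949 = 1.1431
τ₀ = 8FD/(πd³) = 8·2120·111.0/(π·11.7³) = 1.88256e+06/5031.6 = 374.15 MPa
τ_max = K·τ₀ = 1.1431 × 374.15 = 427.67 MPa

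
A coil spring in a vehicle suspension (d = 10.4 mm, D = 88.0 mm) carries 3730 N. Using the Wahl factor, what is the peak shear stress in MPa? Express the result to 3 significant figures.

872 MPa

Spring index C = D/d = 88.0/10.4 = 8.4615
K_W = (4C−1)/(4C−4) + 0.615/C = 32.846/29.846 + 0.0727 = 1.1732
τ₀ = 8FD/(πd³) = 8·3730·88.0/(π·10.4³) = 2.62592e+06/3533.9 = 743.07 MPa
τ_max = K·τ₀ = 1.1732 × 743.07 = 871.77 MPa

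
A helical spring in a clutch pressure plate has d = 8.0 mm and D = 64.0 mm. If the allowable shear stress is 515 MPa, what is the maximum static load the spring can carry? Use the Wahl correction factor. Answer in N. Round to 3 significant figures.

C = D/d = 64.0/8.0 = 8.0000
K_W = (4C−1)/(4C−4) + 0.615/C = 31.000/28.000 + 0.0769 = 1.1840
τ_max = K·8FD/(πd³) → F_max = τ_allow·πd³/(8DK)
F_max = 515·π·8.0³/(8·64.0·1.1840) = 8.2838e+05/606.22 = 1366.5 N

1370 N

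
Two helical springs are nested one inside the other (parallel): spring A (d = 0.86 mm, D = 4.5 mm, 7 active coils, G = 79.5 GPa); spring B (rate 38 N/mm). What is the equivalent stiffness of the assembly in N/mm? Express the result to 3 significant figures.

46.5 N/mm

k_A = Gd⁴/(8D³N_a) = (79.5×10³)(0.86⁴)/(8·4.5³·7) = 8.5219 N/mm
Parallel: k_eq = 8.5219 + 38 = 46.522 N/mm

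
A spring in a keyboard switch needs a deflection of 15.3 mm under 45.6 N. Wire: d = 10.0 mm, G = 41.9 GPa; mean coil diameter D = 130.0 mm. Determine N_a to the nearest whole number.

8

Required rate k = F/δ = 45.6/15.3 = 2.9804 N/mm
N_a = Gd⁴/(8D³k) = (41.9×10³ × 10.0⁴)/(8 × 130.0³ × 2.9804)
    = 4.19e+08 / 5.23834e+07 = 7.999 → 8 coils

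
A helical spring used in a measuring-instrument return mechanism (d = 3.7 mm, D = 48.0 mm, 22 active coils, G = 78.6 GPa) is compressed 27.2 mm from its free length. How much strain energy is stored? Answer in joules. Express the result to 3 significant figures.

0.280 J

k = Gd⁴/(8D³N_a) = (78.6×10³)(3.7⁴)/(8·48.0³·22) = 0.75682 N/mm
U = ½kδ² = 0.5 × 0.75682 × 27.2² = 279.96 N·mm = 0.27996 J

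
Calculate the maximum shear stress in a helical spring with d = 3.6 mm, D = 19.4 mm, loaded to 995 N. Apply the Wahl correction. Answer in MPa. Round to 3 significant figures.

Spring index C = D/d = 19.4/3.6 = 5.3889
K_W = (4C−1)/(4C−4) + 0.615/C = 20.556/17.556 + 0.1141 = 1.2850
τ₀ = 8FD/(πd³) = 8·995·19.4/(π·3.6³) = 154424/146.57 = 1053.6 MPa
τ_max = K·τ₀ = 1.2850 × 1053.6 = 1353.8 MPa

1350 MPa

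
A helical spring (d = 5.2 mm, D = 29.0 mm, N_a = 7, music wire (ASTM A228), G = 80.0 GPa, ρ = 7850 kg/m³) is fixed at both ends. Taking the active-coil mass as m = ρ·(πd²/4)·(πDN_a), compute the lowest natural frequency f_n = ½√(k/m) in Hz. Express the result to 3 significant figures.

k = Gd⁴/(8D³N_a) = (80.0×10³)(5.2⁴)/(8·29.0³·7) = 42.827 N/mm = 42827 N/m
Wire length L = πDN_a = π·29.0·7 = 637.74 mm
m = ρ·(πd²/4)·L = 7850 × 21.237×10⁻⁶ m² × 0.63774 m = 0.10632 kg
f_n = ½√(k/m) = 0.5·√(42827/0.10632) = 0.5·√(4.0282e+05) = 317.34 Hz

317 Hz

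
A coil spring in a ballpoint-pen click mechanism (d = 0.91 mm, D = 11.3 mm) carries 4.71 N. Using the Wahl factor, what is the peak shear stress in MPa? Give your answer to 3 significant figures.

Spring index C = D/d = 11.3/0.91 = 12.4176
K_W = (4C−1)/(4C−4) + 0.615/C = 48.670/45.670 + 0.0495 = 1.1152
τ₀ = 8FD/(πd³) = 8·4.71·11.3/(π·0.91³) = 425.784/2.3674 = 179.85 MPa
τ_max = K·τ₀ = 1.1152 × 179.85 = 200.57 MPa

201 MPa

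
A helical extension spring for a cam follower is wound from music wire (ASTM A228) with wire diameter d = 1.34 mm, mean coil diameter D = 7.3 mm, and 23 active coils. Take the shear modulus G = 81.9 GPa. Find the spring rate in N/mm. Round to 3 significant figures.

3.69 N/mm

k = Gd⁴/(8D³N_a) = (81.9×10³ × 1.34⁴) / (8 × 7.3³ × 23)
  = 264060 / 71579.1 = 3.6891 N/mm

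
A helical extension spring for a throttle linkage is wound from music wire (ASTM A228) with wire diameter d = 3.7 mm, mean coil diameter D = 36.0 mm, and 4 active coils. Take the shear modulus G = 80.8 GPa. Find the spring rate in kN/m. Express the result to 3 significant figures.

10.1 kN/m

k = Gd⁴/(8D³N_a) = (80.8×10³ × 3.7⁴) / (8 × 36.0³ × 4)
  = 1.51432e+07 / 1.49299e+06 = 10.143 N/mm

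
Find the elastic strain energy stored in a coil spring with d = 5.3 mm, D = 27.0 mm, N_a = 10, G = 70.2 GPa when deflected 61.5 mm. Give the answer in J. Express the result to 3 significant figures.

66.5 J

k = Gd⁴/(8D³N_a) = (70.2×10³)(5.3⁴)/(8·27.0³·10) = 35.177 N/mm
U = ½kδ² = 0.5 × 35.177 × 61.5² = 66524 N·mm = 66.524 J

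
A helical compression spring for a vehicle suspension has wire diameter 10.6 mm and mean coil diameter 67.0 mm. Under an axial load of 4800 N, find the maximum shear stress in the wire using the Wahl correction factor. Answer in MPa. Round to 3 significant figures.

851 MPa

Spring index C = D/d = 67.0/10.6 = 6.3208
K_W = (4C−1)/(4C−4) + 0.615/C = 24.283/21.283 + 0.0973 = 1.2383
τ₀ = 8FD/(πd³) = 8·4800·67.0/(π·10.6³) = 2.5728e+06/3741.7 = 687.6 MPa
τ_max = K·τ₀ = 1.2383 × 687.6 = 851.43 MPa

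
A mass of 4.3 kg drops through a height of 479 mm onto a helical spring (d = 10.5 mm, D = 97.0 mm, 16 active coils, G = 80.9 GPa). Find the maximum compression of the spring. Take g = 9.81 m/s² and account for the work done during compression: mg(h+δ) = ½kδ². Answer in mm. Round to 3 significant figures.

k = Gd⁴/(8D³N_a) = (80.9×10³)(10.5⁴)/(8·97.0³·16) = 8.4175 N/mm
W = mg = 4.3 × 9.81 = 42.183 N
½kδ² − Wδ − Wh = 0 → δ = (W + √(W² + 2kWh))/k
δ = (42.183 + √(1779.4 + 340160))/8.4175 = (42.183 + 584.76)/8.4175 = 74.481 mm

74.5 mm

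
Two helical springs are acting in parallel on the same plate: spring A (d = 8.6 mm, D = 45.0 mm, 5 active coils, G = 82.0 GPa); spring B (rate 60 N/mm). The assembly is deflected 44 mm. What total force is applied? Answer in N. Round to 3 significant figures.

k_A = Gd⁴/(8D³N_a) = (82.0×10³)(8.6⁴)/(8·45.0³·5) = 123.06 N/mm
Parallel: k_eq = 123.06 + 60 = 183.06 N/mm
F = k_eq·δ = 183.06·44 = 8054.6 N

8050 N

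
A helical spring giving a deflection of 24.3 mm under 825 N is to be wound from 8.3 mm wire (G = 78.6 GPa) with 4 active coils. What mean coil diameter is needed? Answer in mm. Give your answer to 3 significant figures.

Required rate k = F/δ = 825/24.3 = 33.951 N/mm
D = (Gd⁴/(8N_a·k))^(1/3) = (78.6×10³·8.3⁴/(8·4·33.951))^(1/3)
  = (343350)^(1/3) = 70.0238 mm

70.0 mm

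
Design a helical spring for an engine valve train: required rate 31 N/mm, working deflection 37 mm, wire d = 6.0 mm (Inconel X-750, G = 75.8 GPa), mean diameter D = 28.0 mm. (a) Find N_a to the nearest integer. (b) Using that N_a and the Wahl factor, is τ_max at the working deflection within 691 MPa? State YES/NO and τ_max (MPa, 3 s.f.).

N_a = Gd⁴/(8D³k) = (75.8×10³)(6.0⁴)/(8·28.0³·31) = 18.04 → N_a = 18
Actual rate k = Gd⁴/(8D³·18) = 31.077 N/mm
Working load F = kδ = 31.077·37 = 1149.8 N
C = 28.0/6.0 = 4.6667; K_W = (4C−1)/(4C−4)+0.615/C = 1.3363
τ_max = K_W·8FD/(πd³) = 1.3363·379.56 = 507.22 MPa
τ_max ≤ 691 MPa → acceptable

(a) 18 coils; (b) YES, τ_max = 507 MPa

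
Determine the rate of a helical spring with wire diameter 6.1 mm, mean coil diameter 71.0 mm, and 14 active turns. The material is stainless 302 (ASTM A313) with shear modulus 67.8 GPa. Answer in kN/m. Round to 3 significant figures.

k = Gd⁴/(8D³N_a) = (67.8×10³ × 6.1⁴) / (8 × 71.0³ × 14)
  = 9.38748e+07 / 4.0086e+07 = 2.3418 N/mm

2.34 kN/m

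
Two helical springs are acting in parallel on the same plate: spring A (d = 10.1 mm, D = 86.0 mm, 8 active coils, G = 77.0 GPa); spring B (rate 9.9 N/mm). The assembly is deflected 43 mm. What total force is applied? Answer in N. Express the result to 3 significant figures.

1270 N

k_A = Gd⁴/(8D³N_a) = (77.0×10³)(10.1⁴)/(8·86.0³·8) = 19.683 N/mm
Parallel: k_eq = 19.683 + 9.9 = 29.583 N/mm
F = k_eq·δ = 29.583·43 = 1272.1 N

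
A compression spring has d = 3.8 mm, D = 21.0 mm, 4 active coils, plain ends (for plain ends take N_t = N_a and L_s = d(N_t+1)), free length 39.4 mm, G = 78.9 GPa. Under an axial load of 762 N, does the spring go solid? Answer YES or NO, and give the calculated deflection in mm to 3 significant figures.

k = Gd⁴/(8D³N_a) = (78.9×10³)(3.8⁴)/(8·21.0³·4) = 55.514 N/mm
N_t = 4; L_s = 3.8·5 = 19 mm; δ_solid = L₀ − L_s = 39.4 − 19 = 20.4 mm
δ = F/k = 762/55.514 = 13.726 mm
δ < δ_solid → spring does not go solid

NO, δ = 13.7 mm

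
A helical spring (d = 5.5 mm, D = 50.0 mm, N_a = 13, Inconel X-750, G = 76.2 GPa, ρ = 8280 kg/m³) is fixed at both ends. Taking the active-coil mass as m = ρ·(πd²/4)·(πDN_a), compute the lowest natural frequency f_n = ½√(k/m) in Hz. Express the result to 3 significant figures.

57.8 Hz

k = Gd⁴/(8D³N_a) = (76.2×10³)(5.5⁴)/(8·50.0³·13) = 5.3637 N/mm = 5363.7 N/m
Wire length L = πDN_a = π·50.0·13 = 2042 mm
m = ρ·(πd²/4)·L = 8280 × 23.758×10⁻⁶ m² × 2.042 m = 0.40171 kg
f_n = ½√(k/m) = 0.5·√(5363.7/0.40171) = 0.5·√(13352) = 57.776 Hz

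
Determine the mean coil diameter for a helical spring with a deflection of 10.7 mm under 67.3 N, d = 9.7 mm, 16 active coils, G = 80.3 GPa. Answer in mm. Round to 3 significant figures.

Required rate k = F/δ = 67.3/10.7 = 6.2897 N/mm
D = (Gd⁴/(8N_a·k))^(1/3) = (80.3×10³·9.7⁴/(8·16·6.2897))^(1/3)
  = (883001)^(1/3) = 95.9372 mm

95.9 mm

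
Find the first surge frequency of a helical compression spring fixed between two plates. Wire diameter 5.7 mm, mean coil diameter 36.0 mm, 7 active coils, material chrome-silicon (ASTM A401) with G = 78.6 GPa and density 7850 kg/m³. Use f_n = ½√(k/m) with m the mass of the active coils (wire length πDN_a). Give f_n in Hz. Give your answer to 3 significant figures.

224 Hz

k = Gd⁴/(8D³N_a) = (78.6×10³)(5.7⁴)/(8·36.0³·7) = 31.756 N/mm = 31756 N/m
Wire length L = πDN_a = π·36.0·7 = 791.68 mm
m = ρ·(πd²/4)·L = 7850 × 25.518×10⁻⁶ m² × 0.79168 m = 0.15858 kg
f_n = ½√(k/m) = 0.5·√(31756/0.15858) = 0.5·√(2.0025e+05) = 223.75 Hz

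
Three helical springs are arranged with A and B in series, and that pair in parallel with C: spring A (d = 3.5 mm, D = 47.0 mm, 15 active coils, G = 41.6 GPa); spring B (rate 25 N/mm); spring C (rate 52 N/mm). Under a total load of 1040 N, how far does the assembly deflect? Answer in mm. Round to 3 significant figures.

k_A = Gd⁴/(8D³N_a) = (41.6×10³)(3.5⁴)/(8·47.0³·15) = 0.50106 N/mm
Springs A,B series: k_AB = 1/(1/0.50106+1/25) = 0.49122 N/mm; parallel with C: k_eq = 0.49122+52 = 52.491 N/mm
δ = F/k_eq = 1040/52.491 = 19.813 mm

19.8 mm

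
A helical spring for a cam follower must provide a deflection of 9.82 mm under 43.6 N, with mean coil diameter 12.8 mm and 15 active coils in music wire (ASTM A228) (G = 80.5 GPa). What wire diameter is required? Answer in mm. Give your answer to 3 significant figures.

Required rate k = F/δ = 43.6/9.82 = 4.4399 N/mm
d = (8D³N_a·k / G)^(1/4) = (8·12.8³·15·4.4399 / (80.5×10³))^0.25
  = (13.88)^0.25 = 1.9302 mm

1.93 mm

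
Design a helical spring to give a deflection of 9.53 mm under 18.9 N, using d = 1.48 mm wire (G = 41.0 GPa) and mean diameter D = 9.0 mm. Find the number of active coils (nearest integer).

17

Required rate k = F/δ = 18.9/9.53 = 1.9832 N/mm
N_a = Gd⁴/(8D³k) = (41.0×10³ × 1.48⁴)/(8 × 9.0³ × 1.9832)
    = 196712 / 11566.1 = 17.01 → 17 coils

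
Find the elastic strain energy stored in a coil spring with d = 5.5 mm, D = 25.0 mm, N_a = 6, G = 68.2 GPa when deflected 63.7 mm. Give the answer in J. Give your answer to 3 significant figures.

169 J

k = Gd⁴/(8D³N_a) = (68.2×10³)(5.5⁴)/(8·25.0³·6) = 83.21 N/mm
U = ½kδ² = 0.5 × 83.21 × 63.7² = 1.6882e+05 N·mm = 168.82 J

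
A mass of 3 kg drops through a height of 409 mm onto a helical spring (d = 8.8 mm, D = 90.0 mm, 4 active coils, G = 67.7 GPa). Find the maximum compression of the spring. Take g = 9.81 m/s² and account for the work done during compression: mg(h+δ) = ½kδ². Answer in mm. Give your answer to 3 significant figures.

38.9 mm

k = Gd⁴/(8D³N_a) = (67.7×10³)(8.8⁴)/(8·90.0³·4) = 17.404 N/mm
W = mg = 3 × 9.81 = 29.43 N
½kδ² − Wδ − Wh = 0 → δ = (W + √(W² + 2kWh))/k
δ = (29.43 + √(866.12 + 418972))/17.404 = (29.43 + 647.95)/17.404 = 38.922 mm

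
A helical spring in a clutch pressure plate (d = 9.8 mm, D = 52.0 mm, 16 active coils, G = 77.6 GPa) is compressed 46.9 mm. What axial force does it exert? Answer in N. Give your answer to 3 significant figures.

1870 N

k = Gd⁴/(8D³N_a) = (77.6×10³)(9.8⁴)/(8·52.0³·16) = 39.769 N/mm
F = k·δ = 39.769 × 46.9 = 1865.2 N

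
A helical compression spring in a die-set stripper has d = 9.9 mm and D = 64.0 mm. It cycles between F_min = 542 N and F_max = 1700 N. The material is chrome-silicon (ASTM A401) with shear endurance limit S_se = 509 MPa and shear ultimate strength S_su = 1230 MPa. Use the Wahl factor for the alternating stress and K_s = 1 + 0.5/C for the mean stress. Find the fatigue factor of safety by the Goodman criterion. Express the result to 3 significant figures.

2.50

C = D/d = 64.0/9.9 = 6.4646; K_W = (4C−1)/(4C−4)+0.615/C = 1.2324; K_s = 1+0.5/C = 1.0773
F_a = (F_max−F_min)/2 = 579 N; F_m = (F_max+F_min)/2 = 1121 N
τ_a = K_W·8F_aD/(πd³) = 1.2324 × 97.251 = 119.85 MPa
τ_m = K_s·8F_mD/(πd³) = 1.0773 × 188.29 = 202.85 MPa
Goodman: 1/n_f = τ_a/S_se + τ_m/S_su = 119.85/509 + 202.85/1230 = 0.23546 + 0.16492 = 0.40038
n_f = 1/0.40038 = 2.498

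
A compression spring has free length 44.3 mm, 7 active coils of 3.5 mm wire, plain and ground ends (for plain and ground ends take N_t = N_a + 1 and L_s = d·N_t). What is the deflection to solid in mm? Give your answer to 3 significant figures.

N_t = 8; L_s = 3.5·8 = 28 mm
δ_solid = L₀ − L_s = 44.3 − 28 = 16.3 mm

16.3 mm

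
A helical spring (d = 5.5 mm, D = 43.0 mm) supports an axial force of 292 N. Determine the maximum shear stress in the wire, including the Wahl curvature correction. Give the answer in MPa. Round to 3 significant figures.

Spring index C = D/d = 43.0/5.5 = 7.8182
K_W = (4C−1)/(4C−4) + 0.615/C = 30.273/27.273 + 0.0787 = 1.1887
τ₀ = 8FD/(πd³) = 8·292·43.0/(π·5.5³) = 100448/522.68 = 192.18 MPa
τ_max = K·τ₀ = 1.1887 × 192.18 = 228.43 MPa

228 MPa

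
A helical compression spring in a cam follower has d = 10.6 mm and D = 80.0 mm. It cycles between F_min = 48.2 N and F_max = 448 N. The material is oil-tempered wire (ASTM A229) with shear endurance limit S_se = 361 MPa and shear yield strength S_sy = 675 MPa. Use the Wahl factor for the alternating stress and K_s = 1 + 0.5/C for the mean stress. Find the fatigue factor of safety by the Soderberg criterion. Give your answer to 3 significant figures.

5.55

C = D/d = 80.0/10.6 = 7.5472; K_W = (4C−1)/(4C−4)+0.615/C = 1.1960; K_s = 1+0.5/C = 1.0662
F_a = (F_max−F_min)/2 = 199.9 N; F_m = (F_max+F_min)/2 = 248.1 N
τ_a = K_W·8F_aD/(πd³) = 1.1960 × 34.192 = 40.895 MPa
τ_m = K_s·8F_mD/(πd³) = 1.0662 × 42.436 = 45.248 MPa
Soderberg: 1/n_f = τ_a/S_se + τ_m/S_sy = 40.895/361 + 45.248/675 = 0.11328 + 0.06703 = 0.18032
n_f = 1/0.18032 = 5.546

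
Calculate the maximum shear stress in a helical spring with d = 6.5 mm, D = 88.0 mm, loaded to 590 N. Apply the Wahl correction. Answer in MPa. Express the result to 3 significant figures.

Spring index C = D/d = 88.0/6.5 = 13.5385
K_W = (4C−1)/(4C−4) + 0.615/C = 53.154/50.154 + 0.0454 = 1.1052
τ₀ = 8FD/(πd³) = 8·590·88.0/(π·6.5³) = 415360/862.76 = 481.43 MPa
τ_max = K·τ₀ = 1.1052 × 481.43 = 532.1 MPa

532 MPa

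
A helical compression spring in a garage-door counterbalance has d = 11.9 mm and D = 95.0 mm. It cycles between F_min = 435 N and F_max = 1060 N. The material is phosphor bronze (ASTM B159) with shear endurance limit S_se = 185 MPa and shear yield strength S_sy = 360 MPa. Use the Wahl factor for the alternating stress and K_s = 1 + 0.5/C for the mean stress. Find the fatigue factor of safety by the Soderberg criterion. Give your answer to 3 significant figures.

C = D/d = 95.0/11.9 = 7.9832; K_W = (4C−1)/(4C−4)+0.615/C = 1.1844; K_s = 1+0.5/C = 1.0626
F_a = (F_max−F_min)/2 = 312.5 N; F_m = (F_max+F_min)/2 = 747.5 N
τ_a = K_W·8F_aD/(πd³) = 1.1844 × 44.861 = 53.136 MPa
τ_m = K_s·8F_mD/(πd³) = 1.0626 × 107.31 = 114.03 MPa
Soderberg: 1/n_f = τ_a/S_se + τ_m/S_sy = 53.136/185 + 114.03/360 = 0.28722 + 0.31675 = 0.60397
n_f = 1/0.60397 = 1.656

1.66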